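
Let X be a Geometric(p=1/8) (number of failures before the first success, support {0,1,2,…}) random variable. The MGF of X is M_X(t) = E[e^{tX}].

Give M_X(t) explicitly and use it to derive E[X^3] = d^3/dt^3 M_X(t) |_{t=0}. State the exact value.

E[X^3] = M^(3)(0) = 2359

M_X(t) = 1/(8*(1 - 7*e^(t)/8))
M^(3)(t) = (343*e^(3*t) + 1568*e^(2*t) + 448*e^(t))/(2401*e^(4*t) - 10976*e^(3*t) + 18816*e^(2*t) - 14336*e^(t) + 4096)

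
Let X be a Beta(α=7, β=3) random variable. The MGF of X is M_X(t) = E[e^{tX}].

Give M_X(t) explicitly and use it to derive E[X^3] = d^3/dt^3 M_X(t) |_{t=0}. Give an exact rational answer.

M_X(t) = ₁F₁(7; 10; t)
dM/dt = 7*₁F₁(8; 11; t)/10
d^2M/dt^2 = 28*₁F₁(9; 12; t)/55
d^3M/dt^3 = 21*₁F₁(10; 13; t)/55

E[X^3] = d^3M/dt^3 |_{t=0} = 21/55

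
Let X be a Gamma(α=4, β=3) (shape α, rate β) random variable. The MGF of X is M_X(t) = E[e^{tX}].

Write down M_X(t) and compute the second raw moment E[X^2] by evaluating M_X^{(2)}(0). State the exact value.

E[X^2] = D^2[M](0) = 20/9

M_X(t) = 81/(3 - t)^4
D^2[M](t) = 1620/(t^6 - 18*t^5 + 135*t^4 - 540*t^3 + 1215*t^2 - 1458*t + 729)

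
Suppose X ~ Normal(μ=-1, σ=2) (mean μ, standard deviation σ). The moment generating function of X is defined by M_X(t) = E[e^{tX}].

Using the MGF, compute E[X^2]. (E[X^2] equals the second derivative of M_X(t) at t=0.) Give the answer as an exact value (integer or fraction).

M_X(t) = e^(2*t^2 - t)
M^(2)(t) = (16*t^2*e^(2*t^2) - 8*t*e^(2*t^2) + 5*e^(2*t^2))*e^(-t)

E[X^2] = M^(2)(0) = 5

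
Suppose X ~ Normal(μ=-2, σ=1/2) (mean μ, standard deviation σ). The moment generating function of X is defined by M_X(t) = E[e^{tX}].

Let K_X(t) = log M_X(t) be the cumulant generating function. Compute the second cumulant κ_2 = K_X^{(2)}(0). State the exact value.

κ_2 = d^2K/dt^2 |_{t=0} = 1/4

M_X(t) = e^(t^2/8 - 2*t)
K_X(t) = log M_X(t) = t^2/8 - 2*t
dK/dt = t/4 - 2
d^2K/dt^2 = 1/4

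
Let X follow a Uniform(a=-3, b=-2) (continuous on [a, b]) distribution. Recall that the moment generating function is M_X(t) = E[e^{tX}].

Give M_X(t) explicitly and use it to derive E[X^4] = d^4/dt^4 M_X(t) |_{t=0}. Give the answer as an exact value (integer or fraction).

M_X(t) = (e^(-2*t) - e^(-3*t))/t
M′(t) = (-2*t*e^(t) + 3*t - e^(t) + 1)*e^(-3*t)/t^2
M′′(t) = (4*t^2*e^(t) - 9*t^2 + 4*t*e^(t) - 6*t + 2*e^(t) - 2)*e^(-3*t)/t^3
M′′′(t) = (-8*t^3*e^(t) + 27*t^3 - 12*t^2*e^(t) + 27*t^2 - 12*t*e^(t) + 18*t - 6*e^(t) + 6)*e^(-3*t)/t^4
M′′′′(t) = (16*t^4*e^(t) - 81*t^4 + 32*t^3*e^(t) - 108*t^3 + 48*t^2*e^(t) - 108*t^2 + 48*t*e^(t) - 72*t + 24*e^(t) - 24)*e^(-3*t)/t^5

E[X^4] = M′′′′(0) = 211/5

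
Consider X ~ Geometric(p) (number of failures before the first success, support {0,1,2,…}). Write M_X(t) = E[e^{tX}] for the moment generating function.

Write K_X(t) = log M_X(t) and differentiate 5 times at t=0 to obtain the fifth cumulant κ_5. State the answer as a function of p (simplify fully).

M_X(t) = p/(-(1 - p)*e^(t) + 1)
K_X(t) = log M_X(t) = log(p) - log(-(1 - p)*e^(t) + 1)
K′(t) = (-p*e^(t) + e^(t))/(p*e^(t) - e^(t) + 1)
K′′(t) = (-p*e^(t) + e^(t))/(p^2*e^(2*t) - 2*p*e^(2*t) + 2*p*e^(t) + e^(2*t) - 2*e^(t) + 1)

κ_5 = K′′′′′(0) = (p^4 - 15*p^3 + 50*p^2 - 60*p + 24)/p^5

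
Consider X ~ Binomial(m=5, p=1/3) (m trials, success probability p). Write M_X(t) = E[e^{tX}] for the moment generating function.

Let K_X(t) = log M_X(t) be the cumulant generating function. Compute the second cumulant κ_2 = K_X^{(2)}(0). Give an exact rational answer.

M_X(t) = (e^(t)/3 + 2/3)^5
K_X(t) = log M_X(t) = 5*log(e^(t)/3 + 2/3)
K^(2)(t) = 10*e^(t)/(e^(2*t) + 4*e^(t) + 4)

κ_2 = K^(2)(0) = 10/9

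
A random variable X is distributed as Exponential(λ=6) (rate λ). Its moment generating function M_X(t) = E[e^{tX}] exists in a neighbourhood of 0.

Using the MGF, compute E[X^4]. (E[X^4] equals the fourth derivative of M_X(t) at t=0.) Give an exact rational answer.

M_X(t) = 6/(6 - t)
M′(t) = 6/(t^2 - 12*t + 36)
M′′(t) = -12/(t^3 - 18*t^2 + 108*t - 216)
M′′′(t) = 36/(t^4 - 24*t^3 + 216*t^2 - 864*t + 1296)
M′′′′(t) = -144/(t^5 - 30*t^4 + 360*t^3 - 2160*t^2 + 6480*t - 7776)

E[X^4] = M′′′′(0) = 1/54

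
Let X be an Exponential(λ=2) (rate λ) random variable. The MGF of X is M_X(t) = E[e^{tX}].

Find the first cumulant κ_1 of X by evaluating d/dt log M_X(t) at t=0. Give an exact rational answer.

κ_1 = K^(1)(0) = 1/2

M_X(t) = 2/(2 - t)
K_X(t) = log M_X(t) = -log(2 - t) + log(2)
K^(1)(t) = -1/(t - 2)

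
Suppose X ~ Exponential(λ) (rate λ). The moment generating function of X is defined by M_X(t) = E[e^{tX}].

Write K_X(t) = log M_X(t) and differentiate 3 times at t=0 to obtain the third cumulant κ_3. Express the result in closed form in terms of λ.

κ_3 = d^3K/dt^3 |_{t=0} = 2/λ^3

M_X(t) = λ/(λ - t)
K_X(t) = log M_X(t) = log(λ) - log(λ - t)
dK/dt = -1/(-λ + t)
d^2K/dt^2 = 1/(λ^2 - 2*λ*t + t^2)
d^3K/dt^3 = -2/(-λ^3 + 3*λ^2*t - 3*λ*t^2 + t^3)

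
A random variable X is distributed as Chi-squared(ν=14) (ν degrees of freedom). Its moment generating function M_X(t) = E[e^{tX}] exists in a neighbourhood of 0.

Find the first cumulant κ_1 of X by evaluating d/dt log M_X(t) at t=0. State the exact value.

M_X(t) = (1 - 2*t)^(-7)
K_X(t) = log M_X(t) = -7*log(1 - 2*t)
D[K](t) = -14/(2*t - 1)

κ_1 = D[K](0) = 14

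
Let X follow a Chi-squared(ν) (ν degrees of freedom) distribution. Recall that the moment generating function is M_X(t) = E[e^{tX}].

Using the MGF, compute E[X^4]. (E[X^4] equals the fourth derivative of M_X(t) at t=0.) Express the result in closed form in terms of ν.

E[X^4] = d^4M/dt^4 |_{t=0} = ν*(ν^3 + 12*ν^2 + 44*ν + 48)

M_X(t) = (1 - 2*t)^(-ν/2)
dM/dt = -ν/(2*t*(1 - 2*t)^(ν/2) - (1 - 2*t)^(ν/2))
d^2M/dt^2 = (ν^2 + 2*ν)/(4*t^2*(1 - 2*t)^(ν/2) - 4*t*(1 - 2*t)^(ν/2) + (1 - 2*t)^(ν/2))
d^3M/dt^3 = (-ν^3 - 6*ν^2 - 8*ν)/(8*t^3*(1 - 2*t)^(ν/2) - 12*t^2*(1 - 2*t)^(ν/2) + 6*t*(1 - 2*t)^(ν/2) - (1 - 2*t)^(ν/2))
d^4M/dt^4 = (ν^4 + 12*ν^3 + 44*ν^2 + 48*ν)/(16*t^4*(1 - 2*t)^(ν/2) - 32*t^3*(1 - 2*t)^(ν/2) + 24*t^2*(1 - 2*t)^(ν/2) - 8*t*(1 - 2*t)^(ν/2) + (1 - 2*t)^(ν/2))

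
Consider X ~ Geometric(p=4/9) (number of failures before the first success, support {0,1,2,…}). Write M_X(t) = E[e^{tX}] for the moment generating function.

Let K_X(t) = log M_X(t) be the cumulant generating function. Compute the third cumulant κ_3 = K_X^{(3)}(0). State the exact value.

M_X(t) = 4/(9*(1 - 5*e^(t)/9))
K_X(t) = log M_X(t) = -log(1 - 5*e^(t)/9) - 2*log(3) + 2*log(2)
K^(3)(t) = (-225*e^(2*t) - 405*e^(t))/(125*e^(3*t) - 675*e^(2*t) + 1215*e^(t) - 729)

κ_3 = K^(3)(0) = 315/32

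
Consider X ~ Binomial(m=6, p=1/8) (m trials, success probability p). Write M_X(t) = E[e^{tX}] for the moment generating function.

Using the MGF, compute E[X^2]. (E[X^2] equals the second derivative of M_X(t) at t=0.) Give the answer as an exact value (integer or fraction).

E[X^2] = d^2M/dt^2 |_{t=0} = 39/32

M_X(t) = (e^(t)/8 + 7/8)^6
dM/dt = 3*e^(6*t)/131072 + 105*e^(5*t)/131072 + 735*e^(4*t)/65536 + 5145*e^(3*t)/65536 + 36015*e^(2*t)/131072 + 50421*e^(t)/131072
d^2M/dt^2 = 9*e^(6*t)/65536 + 525*e^(5*t)/131072 + 735*e^(4*t)/16384 + 15435*e^(3*t)/65536 + 36015*e^(2*t)/65536 + 50421*e^(t)/131072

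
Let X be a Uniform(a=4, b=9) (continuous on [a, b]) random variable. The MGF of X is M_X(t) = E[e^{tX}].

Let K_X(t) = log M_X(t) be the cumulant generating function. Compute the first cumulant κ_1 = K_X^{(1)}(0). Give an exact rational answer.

κ_1 = D[K](0) = 13/2

M_X(t) = (e^(9*t) - e^(4*t))/(5*t)
K_X(t) = log M_X(t) = -log(t) + log(e^(9*t) - e^(4*t)) - log(5)
D[K](t) = (9*t*e^(5*t) - 4*t - e^(5*t) + 1)/(t*e^(5*t) - t)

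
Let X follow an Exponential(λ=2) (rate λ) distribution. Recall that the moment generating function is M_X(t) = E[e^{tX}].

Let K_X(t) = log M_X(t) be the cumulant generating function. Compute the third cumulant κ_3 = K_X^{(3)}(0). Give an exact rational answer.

M_X(t) = 2/(2 - t)
K_X(t) = log M_X(t) = -log(2 - t) + log(2)
K^(3)(t) = -2/(t^3 - 6*t^2 + 12*t - 8)

κ_3 = K^(3)(0) = 1/4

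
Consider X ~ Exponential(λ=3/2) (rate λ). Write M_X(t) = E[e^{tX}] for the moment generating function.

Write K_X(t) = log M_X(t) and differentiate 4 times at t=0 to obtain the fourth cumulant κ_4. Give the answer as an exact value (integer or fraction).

κ_4 = K′′′′(0) = 32/27

M_X(t) = 3/(2*(3/2 - t))
K_X(t) = log M_X(t) = -log(3/2 - t) - log(2) + log(3)
K′(t) = -2/(2*t - 3)
K′′(t) = 4/(4*t^2 - 12*t + 9)
K′′′(t) = -16/(8*t^3 - 36*t^2 + 54*t - 27)
K′′′′(t) = 96/(16*t^4 - 96*t^3 + 216*t^2 - 216*t + 81)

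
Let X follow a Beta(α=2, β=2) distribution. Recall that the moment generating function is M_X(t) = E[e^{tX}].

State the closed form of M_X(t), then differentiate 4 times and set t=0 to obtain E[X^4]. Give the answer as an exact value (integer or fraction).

E[X^4] = D^4[M](0) = 1/7

M_X(t) = ₁F₁(2; 4; t)
D^4[M](t) = ₁F₁(6; 8; t)/7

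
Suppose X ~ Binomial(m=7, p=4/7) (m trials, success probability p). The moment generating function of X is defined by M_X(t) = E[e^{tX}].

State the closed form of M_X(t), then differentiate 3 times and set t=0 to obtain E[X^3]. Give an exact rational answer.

M_X(t) = (4*e^(t)/7 + 3/7)^7
D^3[M](t) = 16384*e^(7*t)/2401 + 2654208*e^(6*t)/117649 + 3456000*e^(5*t)/117649 + 2211840*e^(4*t)/117649 + 699840*e^(3*t)/117649 + 93312*e^(2*t)/117649 + 2916*e^(t)/117649

E[X^3] = D^3[M](0) = 4132/49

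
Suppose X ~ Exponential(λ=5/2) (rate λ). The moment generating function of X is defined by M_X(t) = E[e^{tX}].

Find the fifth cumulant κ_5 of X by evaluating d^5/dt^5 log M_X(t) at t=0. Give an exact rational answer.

κ_5 = d^5K/dt^5 |_{t=0} = 768/3125

M_X(t) = 5/(2*(5/2 - t))
K_X(t) = log M_X(t) = -log(5/2 - t) - log(2) + log(5)
dK/dt = -2/(2*t - 5)
d^2K/dt^2 = 4/(4*t^2 - 20*t + 25)
d^3K/dt^3 = -16/(8*t^3 - 60*t^2 + 150*t - 125)
d^4K/dt^4 = 96/(16*t^4 - 160*t^3 + 600*t^2 - 1000*t + 625)
d^5K/dt^5 = -768/(32*t^5 - 400*t^4 + 2000*t^3 - 5000*t^2 + 6250*t - 3125)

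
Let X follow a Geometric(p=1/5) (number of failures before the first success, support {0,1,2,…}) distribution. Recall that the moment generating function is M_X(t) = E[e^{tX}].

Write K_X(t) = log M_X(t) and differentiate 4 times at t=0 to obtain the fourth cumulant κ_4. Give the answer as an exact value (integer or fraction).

M_X(t) = 1/(5*(1 - 4*e^(t)/5))
K_X(t) = log M_X(t) = -log(1 - 4*e^(t)/5) - log(5)
D^4[K](t) = (320*e^(3*t) + 1600*e^(2*t) + 500*e^(t))/(256*e^(4*t) - 1280*e^(3*t) + 2400*e^(2*t) - 2000*e^(t) + 625)

κ_4 = D^4[K](0) = 2420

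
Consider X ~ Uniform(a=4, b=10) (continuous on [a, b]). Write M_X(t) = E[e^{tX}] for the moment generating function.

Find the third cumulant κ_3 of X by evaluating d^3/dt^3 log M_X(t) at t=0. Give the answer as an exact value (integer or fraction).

M_X(t) = (e^(10*t) - e^(4*t))/(6*t)
K_X(t) = log M_X(t) = -log(t) + log(e^(10*t) - e^(4*t)) - log(6)
D^3[K](t) = (216*t^3*e^(12*t) + 216*t^3*e^(6*t) - 2*e^(18*t) + 6*e^(12*t) - 6*e^(6*t) + 2)/(t^3*e^(18*t) - 3*t^3*e^(12*t) + 3*t^3*e^(6*t) - t^3)

κ_3 = D^3[K](0) = 0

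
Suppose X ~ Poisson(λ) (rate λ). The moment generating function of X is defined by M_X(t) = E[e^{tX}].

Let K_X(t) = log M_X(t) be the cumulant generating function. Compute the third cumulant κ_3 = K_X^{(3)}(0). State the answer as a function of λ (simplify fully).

κ_3 = K^(3)(0) = λ

M_X(t) = e^(λ*(e^(t) - 1))
K_X(t) = log M_X(t) = λ*(e^(t) - 1)
K^(3)(t) = λ*e^(t)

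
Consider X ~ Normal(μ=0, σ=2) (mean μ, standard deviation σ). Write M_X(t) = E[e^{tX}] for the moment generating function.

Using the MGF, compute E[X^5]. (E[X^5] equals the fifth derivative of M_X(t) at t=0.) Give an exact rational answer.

M_X(t) = e^(2*t^2)
dM/dt = 4*t*e^(2*t^2)
d^2M/dt^2 = 16*t^2*e^(2*t^2) + 4*e^(2*t^2)
d^3M/dt^3 = 64*t^3*e^(2*t^2) + 48*t*e^(2*t^2)
d^4M/dt^4 = 256*t^4*e^(2*t^2) + 384*t^2*e^(2*t^2) + 48*e^(2*t^2)
d^5M/dt^5 = 1024*t^5*e^(2*t^2) + 2560*t^3*e^(2*t^2) + 960*t*e^(2*t^2)

E[X^5] = d^5M/dt^5 |_{t=0} = 0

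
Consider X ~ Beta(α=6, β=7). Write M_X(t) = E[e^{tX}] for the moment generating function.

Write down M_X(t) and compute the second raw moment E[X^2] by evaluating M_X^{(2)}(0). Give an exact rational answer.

E[X^2] = D^2[M](0) = 3/13

M_X(t) = ₁F₁(6; 13; t)
D^2[M](t) = 3*₁F₁(8; 15; t)/13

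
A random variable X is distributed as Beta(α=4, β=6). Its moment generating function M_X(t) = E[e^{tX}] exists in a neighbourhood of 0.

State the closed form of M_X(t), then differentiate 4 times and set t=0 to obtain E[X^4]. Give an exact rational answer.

E[X^4] = M^(4)(0) = 7/143

M_X(t) = ₁F₁(4; 10; t)
M^(4)(t) = 7*₁F₁(8; 14; t)/143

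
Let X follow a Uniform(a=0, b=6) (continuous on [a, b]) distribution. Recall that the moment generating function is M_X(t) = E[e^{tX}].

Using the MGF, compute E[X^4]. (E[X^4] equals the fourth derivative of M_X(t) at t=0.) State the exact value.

M_X(t) = (e^(6*t) - 1)/(6*t)
D^4[M](t) = (216*t^4*e^(6*t) - 144*t^3*e^(6*t) + 72*t^2*e^(6*t) - 24*t*e^(6*t) + 4*e^(6*t) - 4)/t^5

E[X^4] = D^4[M](0) = 1296/5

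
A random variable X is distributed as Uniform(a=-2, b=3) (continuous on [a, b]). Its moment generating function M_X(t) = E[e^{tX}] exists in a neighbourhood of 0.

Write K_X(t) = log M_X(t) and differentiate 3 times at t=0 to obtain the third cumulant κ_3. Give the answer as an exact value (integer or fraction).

κ_3 = D^3[K](0) = 0

M_X(t) = (e^(3*t) - e^(-2*t))/(5*t)
K_X(t) = log M_X(t) = -log(t) + log(e^(3*t) - e^(-2*t)) - log(5)
D^3[K](t) = (125*t^3*e^(10*t) + 125*t^3*e^(5*t) - 2*e^(15*t) + 6*e^(10*t) - 6*e^(5*t) + 2)/(t^3*e^(15*t) - 3*t^3*e^(10*t) + 3*t^3*e^(5*t) - t^3)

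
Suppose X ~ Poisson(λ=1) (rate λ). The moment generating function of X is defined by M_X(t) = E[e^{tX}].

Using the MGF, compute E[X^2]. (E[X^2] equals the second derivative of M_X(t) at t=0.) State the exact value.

E[X^2] = d^2M/dt^2 |_{t=0} = 2

M_X(t) = e^(e^(t) - 1)
dM/dt = e^(-1)*e^(t)*e^(e^(t))
d^2M/dt^2 = (e^(2*t)*e^(e^(t)) + e^(t)*e^(e^(t)))*e^(-1)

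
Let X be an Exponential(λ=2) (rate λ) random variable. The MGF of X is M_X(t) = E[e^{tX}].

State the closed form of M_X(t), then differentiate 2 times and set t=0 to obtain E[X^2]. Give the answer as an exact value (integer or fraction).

E[X^2] = D^2[M](0) = 1/2

M_X(t) = 2/(2 - t)
D^2[M](t) = -4/(t^3 - 6*t^2 + 12*t - 8)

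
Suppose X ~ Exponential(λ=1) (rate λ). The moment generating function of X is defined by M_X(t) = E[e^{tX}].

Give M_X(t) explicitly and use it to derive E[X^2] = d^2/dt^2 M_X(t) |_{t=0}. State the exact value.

E[X^2] = M′′(0) = 2

M_X(t) = 1/(1 - t)
M′(t) = 1/(t^2 - 2*t + 1)
M′′(t) = -2/(t^3 - 3*t^2 + 3*t - 1)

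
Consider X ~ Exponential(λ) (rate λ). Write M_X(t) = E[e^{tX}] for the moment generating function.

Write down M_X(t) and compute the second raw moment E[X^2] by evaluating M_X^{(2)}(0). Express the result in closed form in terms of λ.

M_X(t) = λ/(λ - t)
dM/dt = λ/(λ^2 - 2*λ*t + t^2)
d^2M/dt^2 = -2*λ/(-λ^3 + 3*λ^2*t - 3*λ*t^2 + t^3)

E[X^2] = d^2M/dt^2 |_{t=0} = 2/λ^2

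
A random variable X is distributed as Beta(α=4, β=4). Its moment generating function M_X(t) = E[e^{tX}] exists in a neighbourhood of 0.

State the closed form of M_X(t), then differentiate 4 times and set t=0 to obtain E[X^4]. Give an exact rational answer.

E[X^4] = M^(4)(0) = 7/66

M_X(t) = ₁F₁(4; 8; t)
M^(4)(t) = 7*₁F₁(8; 12; t)/66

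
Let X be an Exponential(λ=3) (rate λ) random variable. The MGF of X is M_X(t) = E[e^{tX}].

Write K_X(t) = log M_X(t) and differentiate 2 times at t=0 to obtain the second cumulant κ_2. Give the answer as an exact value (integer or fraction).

κ_2 = D^2[K](0) = 1/9

M_X(t) = 3/(3 - t)
K_X(t) = log M_X(t) = -log(3 - t) + log(3)
D^2[K](t) = 1/(t^2 - 6*t + 9)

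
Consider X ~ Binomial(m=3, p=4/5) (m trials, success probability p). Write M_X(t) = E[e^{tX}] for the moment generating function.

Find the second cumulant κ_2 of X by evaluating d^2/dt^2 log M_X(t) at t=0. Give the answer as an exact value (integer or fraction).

M_X(t) = (4*e^(t)/5 + 1/5)^3
K_X(t) = log M_X(t) = 3*log(4*e^(t)/5 + 1/5)
K′(t) = 12*e^(t)/(4*e^(t) + 1)
K′′(t) = 12*e^(t)/(16*e^(2*t) + 8*e^(t) + 1)

κ_2 = K′′(0) = 12/25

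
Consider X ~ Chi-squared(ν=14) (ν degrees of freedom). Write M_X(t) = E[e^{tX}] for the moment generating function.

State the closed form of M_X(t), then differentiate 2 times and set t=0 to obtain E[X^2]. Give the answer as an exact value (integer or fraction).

M_X(t) = (1 - 2*t)^(-7)
dM/dt = 14/(256*t^8 - 1024*t^7 + 1792*t^6 - 1792*t^5 + 1120*t^4 - 448*t^3 + 112*t^2 - 16*t + 1)
d^2M/dt^2 = -224/(512*t^9 - 2304*t^8 + 4608*t^7 - 5376*t^6 + 4032*t^5 - 2016*t^4 + 672*t^3 - 144*t^2 + 18*t - 1)

E[X^2] = d^2M/dt^2 |_{t=0} = 224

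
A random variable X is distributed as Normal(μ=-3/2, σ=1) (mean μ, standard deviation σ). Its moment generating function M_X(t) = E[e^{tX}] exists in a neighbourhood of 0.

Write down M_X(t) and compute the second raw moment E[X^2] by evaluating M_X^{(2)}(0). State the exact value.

E[X^2] = d^2M/dt^2 |_{t=0} = 13/4

M_X(t) = e^(t^2/2 - 3*t/2)
dM/dt = t*e^(-3*t/2)*e^(t^2/2) - 3*e^(-3*t/2)*e^(t^2/2)/2
d^2M/dt^2 = (4*t^2*e^(t^2/2) - 12*t*e^(t^2/2) + 13*e^(t^2/2))*e^(-3*t/2)/4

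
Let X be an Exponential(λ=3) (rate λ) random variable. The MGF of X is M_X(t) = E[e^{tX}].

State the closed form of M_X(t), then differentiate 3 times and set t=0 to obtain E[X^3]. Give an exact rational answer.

E[X^3] = D^3[M](0) = 2/9

M_X(t) = 3/(3 - t)
D^3[M](t) = 18/(t^4 - 12*t^3 + 54*t^2 - 108*t + 81)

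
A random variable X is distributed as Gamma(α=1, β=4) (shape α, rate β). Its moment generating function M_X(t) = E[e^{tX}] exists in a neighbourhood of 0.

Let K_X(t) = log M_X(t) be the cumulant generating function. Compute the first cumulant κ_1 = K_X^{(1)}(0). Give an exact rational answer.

κ_1 = K^(1)(0) = 1/4

M_X(t) = 4/(4 - t)
K_X(t) = log M_X(t) = -log(4 - t) + 2*log(2)
K^(1)(t) = -1/(t - 4)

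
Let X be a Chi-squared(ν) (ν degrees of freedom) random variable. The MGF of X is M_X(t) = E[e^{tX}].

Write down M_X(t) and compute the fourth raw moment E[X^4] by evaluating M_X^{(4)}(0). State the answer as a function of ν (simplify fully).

M_X(t) = (1 - 2*t)^(-ν/2)
dM/dt = -ν/(2*t*(1 - 2*t)^(ν/2) - (1 - 2*t)^(ν/2))
d^2M/dt^2 = (ν^2 + 2*ν)/(4*t^2*(1 - 2*t)^(ν/2) - 4*t*(1 - 2*t)^(ν/2) + (1 - 2*t)^(ν/2))
d^3M/dt^3 = (-ν^3 - 6*ν^2 - 8*ν)/(8*t^3*(1 - 2*t)^(ν/2) - 12*t^2*(1 - 2*t)^(ν/2) + 6*t*(1 - 2*t)^(ν/2) - (1 - 2*t)^(ν/2))
d^4M/dt^4 = (ν^4 + 12*ν^3 + 44*ν^2 + 48*ν)/(16*t^4*(1 - 2*t)^(ν/2) - 32*t^3*(1 - 2*t)^(ν/2) + 24*t^2*(1 - 2*t)^(ν/2) - 8*t*(1 - 2*t)^(ν/2) + (1 - 2*t)^(ν/2))

E[X^4] = d^4M/dt^4 |_{t=0} = ν*(ν^3 + 12*ν^2 + 44*ν + 48)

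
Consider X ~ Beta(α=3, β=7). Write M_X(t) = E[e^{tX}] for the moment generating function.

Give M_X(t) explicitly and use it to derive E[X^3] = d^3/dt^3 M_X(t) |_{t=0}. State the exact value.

E[X^3] = D^3[M](0) = 1/22

M_X(t) = ₁F₁(3; 10; t)
D^3[M](t) = ₁F₁(6; 13; t)/22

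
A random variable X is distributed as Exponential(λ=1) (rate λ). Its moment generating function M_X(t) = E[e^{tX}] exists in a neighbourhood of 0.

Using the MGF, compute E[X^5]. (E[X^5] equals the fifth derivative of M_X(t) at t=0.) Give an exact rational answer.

E[X^5] = D^5[M](0) = 120

M_X(t) = 1/(1 - t)
D^5[M](t) = 120/(t^6 - 6*t^5 + 15*t^4 - 20*t^3 + 15*t^2 - 6*t + 1)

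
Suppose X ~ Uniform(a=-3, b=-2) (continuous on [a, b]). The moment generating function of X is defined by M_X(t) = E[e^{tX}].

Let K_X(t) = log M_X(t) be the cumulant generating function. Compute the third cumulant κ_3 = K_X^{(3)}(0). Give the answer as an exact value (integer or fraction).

M_X(t) = (e^(-2*t) - e^(-3*t))/t
K_X(t) = log M_X(t) = -log(t) + log(e^(-2*t) - e^(-3*t))
dK/dt = (-2*t*e^(t) + 3*t - e^(t) + 1)/(t*e^(t) - t)
d^2K/dt^2 = (-t^2*e^(t) + e^(2*t) - 2*e^(t) + 1)/(t^2*e^(2*t) - 2*t^2*e^(t) + t^2)
d^3K/dt^3 = (t^3*e^(2*t) + t^3*e^(t) - 2*e^(3*t) + 6*e^(2*t) - 6*e^(t) + 2)/(t^3*e^(3*t) - 3*t^3*e^(2*t) + 3*t^3*e^(t) - t^3)

κ_3 = d^3K/dt^3 |_{t=0} = 0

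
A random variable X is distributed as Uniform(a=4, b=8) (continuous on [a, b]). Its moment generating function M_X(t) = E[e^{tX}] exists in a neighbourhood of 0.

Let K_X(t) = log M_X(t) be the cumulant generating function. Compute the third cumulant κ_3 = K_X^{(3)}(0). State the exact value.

κ_3 = d^3K/dt^3 |_{t=0} = 0

M_X(t) = (e^(8*t) - e^(4*t))/(4*t)
K_X(t) = log M_X(t) = -log(t) + log(e^(8*t) - e^(4*t)) - 2*log(2)
dK/dt = (8*t*e^(4*t) - 4*t - e^(4*t) + 1)/(t*e^(4*t) - t)
d^2K/dt^2 = (-16*t^2*e^(4*t) + e^(8*t) - 2*e^(4*t) + 1)/(t^2*e^(8*t) - 2*t^2*e^(4*t) + t^2)
d^3K/dt^3 = (64*t^3*e^(8*t) + 64*t^3*e^(4*t) - 2*e^(12*t) + 6*e^(8*t) - 6*e^(4*t) + 2)/(t^3*e^(12*t) - 3*t^3*e^(8*t) + 3*t^3*e^(4*t) - t^3)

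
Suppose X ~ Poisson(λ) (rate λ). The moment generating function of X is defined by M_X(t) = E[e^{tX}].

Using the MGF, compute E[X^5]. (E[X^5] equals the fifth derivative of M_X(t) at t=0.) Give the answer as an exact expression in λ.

E[X^5] = d^5M/dt^5 |_{t=0} = λ*(λ^4 + 10*λ^3 + 25*λ^2 + 15*λ + 1)

M_X(t) = e^(λ*(e^(t) - 1))
dM/dt = λ*e^(-λ)*e^(t)*e^(λ*e^(t))
d^2M/dt^2 = (λ^2*e^(2*t)*e^(λ*e^(t)) + λ*e^(t)*e^(λ*e^(t)))*e^(-λ)
d^3M/dt^3 = (λ^3*e^(3*t)*e^(λ*e^(t)) + 3*λ^2*e^(2*t)*e^(λ*e^(t)) + λ*e^(t)*e^(λ*e^(t)))*e^(-λ)
d^4M/dt^4 = (λ^4*e^(4*t)*e^(λ*e^(t)) + 6*λ^3*e^(3*t)*e^(λ*e^(t)) + 7*λ^2*e^(2*t)*e^(λ*e^(t)) + λ*e^(t)*e^(λ*e^(t)))*e^(-λ)
d^5M/dt^5 = (λ^5*e^(5*t)*e^(λ*e^(t)) + 10*λ^4*e^(4*t)*e^(λ*e^(t)) + 25*λ^3*e^(3*t)*e^(λ*e^(t)) + 15*λ^2*e^(2*t)*e^(λ*e^(t)) + λ*e^(t)*e^(λ*e^(t)))*e^(-λ)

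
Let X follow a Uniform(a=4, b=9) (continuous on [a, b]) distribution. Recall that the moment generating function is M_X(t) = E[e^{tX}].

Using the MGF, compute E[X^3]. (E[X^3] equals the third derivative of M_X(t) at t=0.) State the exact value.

E[X^3] = M′′′(0) = 1261/4

M_X(t) = (e^(9*t) - e^(4*t))/(5*t)
M′(t) = (9*t*e^(9*t) - 4*t*e^(4*t) - e^(9*t) + e^(4*t))/(5*t^2)
M′′(t) = (81*t^2*e^(9*t) - 16*t^2*e^(4*t) - 18*t*e^(9*t) + 8*t*e^(4*t) + 2*e^(9*t) - 2*e^(4*t))/(5*t^3)
M′′′(t) = (729*t^3*e^(9*t) - 64*t^3*e^(4*t) - 243*t^2*e^(9*t) + 48*t^2*e^(4*t) + 54*t*e^(9*t) - 24*t*e^(4*t) - 6*e^(9*t) + 6*e^(4*t))/(5*t^4)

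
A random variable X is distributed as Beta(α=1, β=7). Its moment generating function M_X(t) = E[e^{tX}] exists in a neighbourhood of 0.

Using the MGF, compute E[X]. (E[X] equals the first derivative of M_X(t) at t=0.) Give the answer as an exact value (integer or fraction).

E[X] = M′(0) = 1/8

M_X(t) = ₁F₁(1; 8; t)
M′(t) = ₁F₁(2; 9; t)/8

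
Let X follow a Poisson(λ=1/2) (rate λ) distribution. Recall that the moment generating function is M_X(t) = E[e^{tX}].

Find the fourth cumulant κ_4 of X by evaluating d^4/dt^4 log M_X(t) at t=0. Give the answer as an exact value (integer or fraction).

M_X(t) = e^(e^(t)/2 - 1/2)
K_X(t) = log M_X(t) = e^(t)/2 - 1/2
D^4[K](t) = e^(t)/2

κ_4 = D^4[K](0) = 1/2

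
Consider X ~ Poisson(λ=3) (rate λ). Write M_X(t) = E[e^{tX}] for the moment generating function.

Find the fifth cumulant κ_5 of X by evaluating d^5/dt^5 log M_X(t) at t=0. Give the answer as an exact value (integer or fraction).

M_X(t) = e^(3*e^(t) - 3)
K_X(t) = log M_X(t) = 3*e^(t) - 3
dK/dt = 3*e^(t)
d^2K/dt^2 = 3*e^(t)
d^3K/dt^3 = 3*e^(t)
d^4K/dt^4 = 3*e^(t)
d^5K/dt^5 = 3*e^(t)

κ_5 = d^5K/dt^5 |_{t=0} = 3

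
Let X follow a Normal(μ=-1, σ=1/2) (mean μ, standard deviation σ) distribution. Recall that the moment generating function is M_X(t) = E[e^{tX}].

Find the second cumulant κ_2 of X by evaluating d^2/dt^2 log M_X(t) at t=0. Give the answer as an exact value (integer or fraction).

M_X(t) = e^(t^2/8 - t)
K_X(t) = log M_X(t) = t^2/8 - t
K^(2)(t) = 1/4

κ_2 = K^(2)(0) = 1/4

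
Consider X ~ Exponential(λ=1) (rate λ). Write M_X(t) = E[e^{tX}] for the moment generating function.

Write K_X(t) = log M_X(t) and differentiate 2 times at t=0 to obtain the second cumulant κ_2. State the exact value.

M_X(t) = 1/(1 - t)
K_X(t) = log M_X(t) = -log(1 - t)
D^2[K](t) = 1/(t^2 - 2*t + 1)

κ_2 = D^2[K](0) = 1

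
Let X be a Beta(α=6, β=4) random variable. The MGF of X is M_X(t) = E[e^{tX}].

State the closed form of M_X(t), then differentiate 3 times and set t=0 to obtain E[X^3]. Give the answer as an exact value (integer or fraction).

M_X(t) = ₁F₁(6; 10; t)
D^3[M](t) = 14*₁F₁(9; 13; t)/55

E[X^3] = D^3[M](0) = 14/55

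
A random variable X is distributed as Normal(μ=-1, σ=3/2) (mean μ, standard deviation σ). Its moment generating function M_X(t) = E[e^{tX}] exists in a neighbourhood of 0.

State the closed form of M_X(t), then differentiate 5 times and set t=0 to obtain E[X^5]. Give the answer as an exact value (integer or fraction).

M_X(t) = e^(9*t^2/8 - t)
dM/dt = 9*t*e^(-t)*e^(9*t^2/8)/4 - e^(-t)*e^(9*t^2/8)
d^2M/dt^2 = (81*t^2*e^(9*t^2/8) - 72*t*e^(9*t^2/8) + 52*e^(9*t^2/8))*e^(-t)/16
d^3M/dt^3 = (729*t^3*e^(9*t^2/8) - 972*t^2*e^(9*t^2/8) + 1404*t*e^(9*t^2/8) - 496*e^(9*t^2/8))*e^(-t)/64
d^4M/dt^4 = (6561*t^4*e^(9*t^2/8) - 11664*t^3*e^(9*t^2/8) + 25272*t^2*e^(9*t^2/8) - 17856*t*e^(9*t^2/8) + 7600*e^(9*t^2/8))*e^(-t)/256
d^5M/dt^5 = (59049*t^5*e^(9*t^2/8) - 131220*t^4*e^(9*t^2/8) + 379080*t^3*e^(9*t^2/8) - 401760*t^2*e^(9*t^2/8) + 342000*t*e^(9*t^2/8) - 101824*e^(9*t^2/8))*e^(-t)/1024

E[X^5] = d^5M/dt^5 |_{t=0} = -1591/16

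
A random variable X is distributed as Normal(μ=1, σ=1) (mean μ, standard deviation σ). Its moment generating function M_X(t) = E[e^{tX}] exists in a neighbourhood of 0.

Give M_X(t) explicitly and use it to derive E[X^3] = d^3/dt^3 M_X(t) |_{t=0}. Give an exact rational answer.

E[X^3] = M^(3)(0) = 4

M_X(t) = e^(t^2/2 + t)
M^(3)(t) = t^3*e^(t)*e^(t^2/2) + 3*t^2*e^(t)*e^(t^2/2) + 6*t*e^(t)*e^(t^2/2) + 4*e^(t)*e^(t^2/2)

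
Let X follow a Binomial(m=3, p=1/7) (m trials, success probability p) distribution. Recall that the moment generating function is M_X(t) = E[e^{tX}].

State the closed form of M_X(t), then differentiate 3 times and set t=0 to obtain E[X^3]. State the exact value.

E[X^3] = D^3[M](0) = 279/343

M_X(t) = (e^(t)/7 + 6/7)^3
D^3[M](t) = 27*e^(3*t)/343 + 144*e^(2*t)/343 + 108*e^(t)/343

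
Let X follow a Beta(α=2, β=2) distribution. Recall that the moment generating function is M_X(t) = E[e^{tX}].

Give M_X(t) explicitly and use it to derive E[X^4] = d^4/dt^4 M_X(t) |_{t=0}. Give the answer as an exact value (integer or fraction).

E[X^4] = d^4M/dt^4 |_{t=0} = 1/7

M_X(t) = ₁F₁(2; 4; t)
dM/dt = ₁F₁(3; 5; t)/2
d^2M/dt^2 = 3*₁F₁(4; 6; t)/10
d^3M/dt^3 = ₁F₁(5; 7; t)/5
d^4M/dt^4 = ₁F₁(6; 8; t)/7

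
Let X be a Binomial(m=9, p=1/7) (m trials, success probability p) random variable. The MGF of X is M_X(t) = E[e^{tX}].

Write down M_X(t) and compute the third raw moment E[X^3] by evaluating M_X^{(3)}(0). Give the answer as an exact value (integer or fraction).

M_X(t) = (e^(t)/7 + 6/7)^9

E[X^3] = d^3M/dt^3 |_{t=0} = 351/49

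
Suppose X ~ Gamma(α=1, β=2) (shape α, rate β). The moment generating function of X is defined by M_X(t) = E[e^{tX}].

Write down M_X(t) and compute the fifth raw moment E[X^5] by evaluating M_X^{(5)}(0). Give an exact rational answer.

E[X^5] = d^5M/dt^5 |_{t=0} = 15/4

M_X(t) = 2/(2 - t)
dM/dt = 2/(t^2 - 4*t + 4)
d^2M/dt^2 = -4/(t^3 - 6*t^2 + 12*t - 8)
d^3M/dt^3 = 12/(t^4 - 8*t^3 + 24*t^2 - 32*t + 16)
d^4M/dt^4 = -48/(t^5 - 10*t^4 + 40*t^3 - 80*t^2 + 80*t - 32)
d^5M/dt^5 = 240/(t^6 - 12*t^5 + 60*t^4 - 160*t^3 + 240*t^2 - 192*t + 64)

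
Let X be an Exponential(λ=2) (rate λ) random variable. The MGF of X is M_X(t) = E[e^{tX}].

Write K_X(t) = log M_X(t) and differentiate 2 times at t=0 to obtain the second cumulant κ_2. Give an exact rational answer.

κ_2 = d^2K/dt^2 |_{t=0} = 1/4

M_X(t) = 2/(2 - t)
K_X(t) = log M_X(t) = -log(2 - t) + log(2)
dK/dt = -1/(t - 2)
d^2K/dt^2 = 1/(t^2 - 4*t + 4)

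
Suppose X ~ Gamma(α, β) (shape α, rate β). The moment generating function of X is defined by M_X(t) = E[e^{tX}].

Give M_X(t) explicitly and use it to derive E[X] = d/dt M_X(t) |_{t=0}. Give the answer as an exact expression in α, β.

M_X(t) = (β/(β - t))^α
dM/dt = -α*β^α*(1/(β - t))^α/(-β + t)

E[X] = dM/dt |_{t=0} = α/β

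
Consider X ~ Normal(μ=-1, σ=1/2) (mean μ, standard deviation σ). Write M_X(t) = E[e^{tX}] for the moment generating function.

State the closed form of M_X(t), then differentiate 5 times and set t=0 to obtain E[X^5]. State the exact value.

E[X^5] = d^5M/dt^5 |_{t=0} = -71/16

M_X(t) = e^(t^2/8 - t)
dM/dt = t*e^(-t)*e^(t^2/8)/4 - e^(-t)*e^(t^2/8)
d^2M/dt^2 = (t^2*e^(t^2/8) - 8*t*e^(t^2/8) + 20*e^(t^2/8))*e^(-t)/16
d^3M/dt^3 = (t^3*e^(t^2/8) - 12*t^2*e^(t^2/8) + 60*t*e^(t^2/8) - 112*e^(t^2/8))*e^(-t)/64
d^4M/dt^4 = (t^4*e^(t^2/8) - 16*t^3*e^(t^2/8) + 120*t^2*e^(t^2/8) - 448*t*e^(t^2/8) + 688*e^(t^2/8))*e^(-t)/256
d^5M/dt^5 = (t^5*e^(t^2/8) - 20*t^4*e^(t^2/8) + 200*t^3*e^(t^2/8) - 1120*t^2*e^(t^2/8) + 3440*t*e^(t^2/8) - 4544*e^(t^2/8))*e^(-t)/1024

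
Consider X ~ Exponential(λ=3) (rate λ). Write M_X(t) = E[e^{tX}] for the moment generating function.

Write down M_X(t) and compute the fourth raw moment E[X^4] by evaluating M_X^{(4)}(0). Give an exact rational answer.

M_X(t) = 3/(3 - t)
M′(t) = 3/(t^2 - 6*t + 9)
M′′(t) = -6/(t^3 - 9*t^2 + 27*t - 27)
M′′′(t) = 18/(t^4 - 12*t^3 + 54*t^2 - 108*t + 81)
M′′′′(t) = -72/(t^5 - 15*t^4 + 90*t^3 - 270*t^2 + 405*t - 243)

E[X^4] = M′′′′(0) = 8/27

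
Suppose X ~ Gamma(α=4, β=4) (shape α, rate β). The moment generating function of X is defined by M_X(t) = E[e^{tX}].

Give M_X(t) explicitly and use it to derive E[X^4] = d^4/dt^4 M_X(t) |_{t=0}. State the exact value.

M_X(t) = 256/(4 - t)^4
dM/dt = -1024/(t^5 - 20*t^4 + 160*t^3 - 640*t^2 + 1280*t - 1024)
d^2M/dt^2 = 5120/(t^6 - 24*t^5 + 240*t^4 - 1280*t^3 + 3840*t^2 - 6144*t + 4096)
d^3M/dt^3 = -30720/(t^7 - 28*t^6 + 336*t^5 - 2240*t^4 + 8960*t^3 - 21504*t^2 + 28672*t - 16384)
d^4M/dt^4 = 215040/(t^8 - 32*t^7 + 448*t^6 - 3584*t^5 + 17920*t^4 - 57344*t^3 + 114688*t^2 - 131072*t + 65536)

E[X^4] = d^4M/dt^4 |_{t=0} = 105/32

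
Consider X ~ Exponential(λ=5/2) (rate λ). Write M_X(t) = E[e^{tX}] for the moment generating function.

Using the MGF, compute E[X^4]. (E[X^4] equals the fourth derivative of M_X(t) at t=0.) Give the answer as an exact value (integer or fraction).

M_X(t) = 5/(2*(5/2 - t))
M′(t) = 10/(4*t^2 - 20*t + 25)
M′′(t) = -40/(8*t^3 - 60*t^2 + 150*t - 125)
M′′′(t) = 240/(16*t^4 - 160*t^3 + 600*t^2 - 1000*t + 625)
M′′′′(t) = -1920/(32*t^5 - 400*t^4 + 2000*t^3 - 5000*t^2 + 6250*t - 3125)

E[X^4] = M′′′′(0) = 384/625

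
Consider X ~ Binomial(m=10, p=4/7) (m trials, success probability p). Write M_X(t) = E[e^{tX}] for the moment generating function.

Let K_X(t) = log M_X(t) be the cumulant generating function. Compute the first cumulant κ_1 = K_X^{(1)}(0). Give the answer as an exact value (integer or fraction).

κ_1 = K′(0) = 40/7

M_X(t) = (4*e^(t)/7 + 3/7)^10
K_X(t) = log M_X(t) = 10*log(4*e^(t)/7 + 3/7)
K′(t) = 40*e^(t)/(4*e^(t) + 3)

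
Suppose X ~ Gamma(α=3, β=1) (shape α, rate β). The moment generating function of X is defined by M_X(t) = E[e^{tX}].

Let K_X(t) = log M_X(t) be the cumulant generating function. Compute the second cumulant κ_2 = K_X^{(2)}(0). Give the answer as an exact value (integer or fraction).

κ_2 = d^2K/dt^2 |_{t=0} = 3

M_X(t) = (1 - t)^(-3)
K_X(t) = log M_X(t) = -3*log(1 - t)
dK/dt = -3/(t - 1)
d^2K/dt^2 = 3/(t^2 - 2*t + 1)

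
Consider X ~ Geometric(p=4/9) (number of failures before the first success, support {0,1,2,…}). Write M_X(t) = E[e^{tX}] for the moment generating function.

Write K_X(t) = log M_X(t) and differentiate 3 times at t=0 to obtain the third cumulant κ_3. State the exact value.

M_X(t) = 4/(9*(1 - 5*e^(t)/9))
K_X(t) = log M_X(t) = -log(1 - 5*e^(t)/9) - 2*log(3) + 2*log(2)
dK/dt = -5*e^(t)/(5*e^(t) - 9)
d^2K/dt^2 = 45*e^(t)/(25*e^(2*t) - 90*e^(t) + 81)
d^3K/dt^3 = (-225*e^(2*t) - 405*e^(t))/(125*e^(3*t) - 675*e^(2*t) + 1215*e^(t) - 729)

κ_3 = d^3K/dt^3 |_{t=0} = 315/32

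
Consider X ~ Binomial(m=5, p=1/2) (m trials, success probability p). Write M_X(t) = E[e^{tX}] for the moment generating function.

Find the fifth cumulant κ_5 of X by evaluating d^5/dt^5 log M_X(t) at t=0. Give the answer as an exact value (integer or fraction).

M_X(t) = (e^(t)/2 + 1/2)^5
K_X(t) = log M_X(t) = 5*log(e^(t)/2 + 1/2)
D^5[K](t) = (-5*e^(4*t) + 55*e^(3*t) - 55*e^(2*t) + 5*e^(t))/(e^(5*t) + 5*e^(4*t) + 10*e^(3*t) + 10*e^(2*t) + 5*e^(t) + 1)

κ_5 = D^5[K](0) = 0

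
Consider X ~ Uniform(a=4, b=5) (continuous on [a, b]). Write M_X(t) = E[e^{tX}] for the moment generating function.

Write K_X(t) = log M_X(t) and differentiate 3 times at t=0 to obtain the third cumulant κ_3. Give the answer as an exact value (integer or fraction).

κ_3 = d^3K/dt^3 |_{t=0} = 0

M_X(t) = (e^(5*t) - e^(4*t))/t
K_X(t) = log M_X(t) = -log(t) + log(e^(5*t) - e^(4*t))
dK/dt = (5*t*e^(t) - 4*t - e^(t) + 1)/(t*e^(t) - t)
d^2K/dt^2 = (-t^2*e^(t) + e^(2*t) - 2*e^(t) + 1)/(t^2*e^(2*t) - 2*t^2*e^(t) + t^2)
d^3K/dt^3 = (t^3*e^(2*t) + t^3*e^(t) - 2*e^(3*t) + 6*e^(2*t) - 6*e^(t) + 2)/(t^3*e^(3*t) - 3*t^3*e^(2*t) + 3*t^3*e^(t) - t^3)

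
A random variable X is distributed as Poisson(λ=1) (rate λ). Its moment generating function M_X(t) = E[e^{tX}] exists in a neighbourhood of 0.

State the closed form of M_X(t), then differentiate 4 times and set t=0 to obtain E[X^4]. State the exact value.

E[X^4] = M^(4)(0) = 15

M_X(t) = e^(e^(t) - 1)
M^(4)(t) = (e^(4*t)*e^(e^(t)) + 6*e^(3*t)*e^(e^(t)) + 7*e^(2*t)*e^(e^(t)) + e^(t)*e^(e^(t)))*e^(-1)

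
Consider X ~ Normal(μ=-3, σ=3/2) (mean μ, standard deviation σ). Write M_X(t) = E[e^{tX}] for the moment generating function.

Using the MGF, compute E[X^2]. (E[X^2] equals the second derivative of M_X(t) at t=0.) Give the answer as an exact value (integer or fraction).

M_X(t) = e^(9*t^2/8 - 3*t)
D^2[M](t) = (81*t^2*e^(9*t^2/8) - 216*t*e^(9*t^2/8) + 180*e^(9*t^2/8))*e^(-3*t)/16

E[X^2] = D^2[M](0) = 45/4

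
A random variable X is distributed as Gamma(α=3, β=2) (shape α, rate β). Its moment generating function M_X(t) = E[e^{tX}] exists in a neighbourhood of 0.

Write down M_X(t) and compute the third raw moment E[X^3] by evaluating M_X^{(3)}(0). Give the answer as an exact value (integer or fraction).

M_X(t) = 8/(2 - t)^3
M′(t) = 24/(t^4 - 8*t^3 + 24*t^2 - 32*t + 16)
M′′(t) = -96/(t^5 - 10*t^4 + 40*t^3 - 80*t^2 + 80*t - 32)
M′′′(t) = 480/(t^6 - 12*t^5 + 60*t^4 - 160*t^3 + 240*t^2 - 192*t + 64)

E[X^3] = M′′′(0) = 15/2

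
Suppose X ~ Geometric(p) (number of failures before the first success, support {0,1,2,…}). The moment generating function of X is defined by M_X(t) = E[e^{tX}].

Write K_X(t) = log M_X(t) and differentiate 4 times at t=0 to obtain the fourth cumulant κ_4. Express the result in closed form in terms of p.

κ_4 = D^4[K](0) = (-p^3 + 7*p^2 - 12*p + 6)/p^4

M_X(t) = p/(-(1 - p)*e^(t) + 1)
K_X(t) = log M_X(t) = log(p) - log(-(1 - p)*e^(t) + 1)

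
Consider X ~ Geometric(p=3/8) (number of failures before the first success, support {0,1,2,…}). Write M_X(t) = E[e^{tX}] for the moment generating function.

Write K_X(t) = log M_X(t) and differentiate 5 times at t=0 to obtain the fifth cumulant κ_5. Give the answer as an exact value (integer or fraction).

M_X(t) = 3/(8*(1 - 5*e^(t)/8))
K_X(t) = log M_X(t) = -log(1 - 5*e^(t)/8) - 3*log(2) + log(3)
K^(5)(t) = (-5000*e^(4*t) - 88000*e^(3*t) - 140800*e^(2*t) - 20480*e^(t))/(3125*e^(5*t) - 25000*e^(4*t) + 80000*e^(3*t) - 128000*e^(2*t) + 102400*e^(t) - 32768)

κ_5 = K^(5)(0) = 84760/81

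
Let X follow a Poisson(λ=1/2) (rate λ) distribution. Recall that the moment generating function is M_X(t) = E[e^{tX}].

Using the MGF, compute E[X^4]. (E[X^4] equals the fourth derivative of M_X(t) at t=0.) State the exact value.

M_X(t) = e^(e^(t)/2 - 1/2)
M′(t) = e^(-1/2)*e^(t)*e^(e^(t)/2)/2
M′′(t) = (e^(2*t)*e^(e^(t)/2) + 2*e^(t)*e^(e^(t)/2))*e^(-1/2)/4
M′′′(t) = (e^(3*t)*e^(e^(t)/2) + 6*e^(2*t)*e^(e^(t)/2) + 4*e^(t)*e^(e^(t)/2))*e^(-1/2)/8
M′′′′(t) = (e^(4*t)*e^(e^(t)/2) + 12*e^(3*t)*e^(e^(t)/2) + 28*e^(2*t)*e^(e^(t)/2) + 8*e^(t)*e^(e^(t)/2))*e^(-1/2)/16

E[X^4] = M′′′′(0) = 49/16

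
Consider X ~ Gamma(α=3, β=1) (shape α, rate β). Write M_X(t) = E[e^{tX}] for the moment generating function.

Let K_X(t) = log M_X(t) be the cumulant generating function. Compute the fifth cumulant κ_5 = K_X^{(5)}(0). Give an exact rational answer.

M_X(t) = (1 - t)^(-3)
K_X(t) = log M_X(t) = -3*log(1 - t)
D^5[K](t) = -72/(t^5 - 5*t^4 + 10*t^3 - 10*t^2 + 5*t - 1)

κ_5 = D^5[K](0) = 72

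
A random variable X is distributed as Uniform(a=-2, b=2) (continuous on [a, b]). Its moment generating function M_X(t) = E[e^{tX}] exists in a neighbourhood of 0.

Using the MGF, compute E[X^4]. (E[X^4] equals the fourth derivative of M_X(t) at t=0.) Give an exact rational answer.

E[X^4] = D^4[M](0) = 16/5

M_X(t) = (e^(2*t) - e^(-2*t))/(4*t)
D^4[M](t) = (4*t^4*e^(4*t) - 4*t^4 - 8*t^3*e^(4*t) - 8*t^3 + 12*t^2*e^(4*t) - 12*t^2 - 12*t*e^(4*t) - 12*t + 6*e^(4*t) - 6)*e^(-2*t)/t^5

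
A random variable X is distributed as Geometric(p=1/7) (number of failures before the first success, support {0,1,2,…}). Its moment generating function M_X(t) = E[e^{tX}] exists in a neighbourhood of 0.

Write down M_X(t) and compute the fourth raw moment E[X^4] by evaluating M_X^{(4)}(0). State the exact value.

M_X(t) = 1/(7*(1 - 6*e^(t)/7))
M^(4)(t) = (-1296*e^(4*t) - 16632*e^(3*t) - 19404*e^(2*t) - 2058*e^(t))/(7776*e^(5*t) - 45360*e^(4*t) + 105840*e^(3*t) - 123480*e^(2*t) + 72030*e^(t) - 16807)

E[X^4] = M^(4)(0) = 39390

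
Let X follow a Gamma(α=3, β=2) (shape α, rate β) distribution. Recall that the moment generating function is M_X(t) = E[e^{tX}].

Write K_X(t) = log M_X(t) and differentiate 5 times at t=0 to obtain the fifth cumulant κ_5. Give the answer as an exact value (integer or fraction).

M_X(t) = 8/(2 - t)^3
K_X(t) = log M_X(t) = -3*log(2 - t) + 3*log(2)
D^5[K](t) = -72/(t^5 - 10*t^4 + 40*t^3 - 80*t^2 + 80*t - 32)

κ_5 = D^5[K](0) = 9/4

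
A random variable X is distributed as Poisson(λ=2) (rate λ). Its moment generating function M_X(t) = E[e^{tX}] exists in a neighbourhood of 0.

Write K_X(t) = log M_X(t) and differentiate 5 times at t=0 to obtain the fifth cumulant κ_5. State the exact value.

κ_5 = d^5K/dt^5 |_{t=0} = 2

M_X(t) = e^(2*e^(t) - 2)
K_X(t) = log M_X(t) = 2*e^(t) - 2
dK/dt = 2*e^(t)
d^2K/dt^2 = 2*e^(t)
d^3K/dt^3 = 2*e^(t)
d^4K/dt^4 = 2*e^(t)
d^5K/dt^5 = 2*e^(t)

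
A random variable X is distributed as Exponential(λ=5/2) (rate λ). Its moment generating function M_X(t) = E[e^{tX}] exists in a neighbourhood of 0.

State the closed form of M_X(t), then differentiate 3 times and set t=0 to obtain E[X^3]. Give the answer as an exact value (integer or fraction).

E[X^3] = M^(3)(0) = 48/125

M_X(t) = 5/(2*(5/2 - t))
M^(3)(t) = 240/(16*t^4 - 160*t^3 + 600*t^2 - 1000*t + 625)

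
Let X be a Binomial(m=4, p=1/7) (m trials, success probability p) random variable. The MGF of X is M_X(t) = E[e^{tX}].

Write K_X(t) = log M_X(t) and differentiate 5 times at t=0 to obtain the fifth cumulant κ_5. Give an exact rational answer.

M_X(t) = (e^(t)/7 + 6/7)^4
K_X(t) = log M_X(t) = 4*log(e^(t)/7 + 6/7)
D^5[K](t) = (-24*e^(4*t) + 1584*e^(3*t) - 9504*e^(2*t) + 5184*e^(t))/(e^(5*t) + 30*e^(4*t) + 360*e^(3*t) + 2160*e^(2*t) + 6480*e^(t) + 7776)

κ_5 = D^5[K](0) = -2760/16807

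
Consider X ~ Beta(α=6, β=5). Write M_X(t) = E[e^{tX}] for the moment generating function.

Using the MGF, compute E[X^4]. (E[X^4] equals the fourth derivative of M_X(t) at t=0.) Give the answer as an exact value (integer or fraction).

M_X(t) = ₁F₁(6; 11; t)
dM/dt = 6*₁F₁(7; 12; t)/11
d^2M/dt^2 = 7*₁F₁(8; 13; t)/22
d^3M/dt^3 = 28*₁F₁(9; 14; t)/143
d^4M/dt^4 = 18*₁F₁(10; 15; t)/143

E[X^4] = d^4M/dt^4 |_{t=0} = 18/143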